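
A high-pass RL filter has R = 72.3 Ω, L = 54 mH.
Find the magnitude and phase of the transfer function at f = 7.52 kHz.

Step 1 — Angular frequency: ω = 2π·7520 = 4.725e+04 rad/s.
Step 2 — Transfer function: H(jω) = jωL/(R + jωL).
Step 3 — Numerator jωL = j·2551; denominator R + jωL = 72.3 + j2551.
Step 4 — H = 0.9992 + j0.02831.
Step 5 — Magnitude: |H| = 0.9996 (-0.0 dB); phase: φ = 1.6°.

|H| = 0.9996 (-0.0 dB), φ = 1.6°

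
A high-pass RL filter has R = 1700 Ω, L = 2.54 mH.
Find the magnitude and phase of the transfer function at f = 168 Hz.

Step 1 — Angular frequency: ω = 2π·168 = 1056 rad/s.
Step 2 — Transfer function: H(jω) = jωL/(R + jωL).
Step 3 — Numerator jωL = j·2.681; denominator R + jωL = 1700 + j2.681.
Step 4 — H = 2.487e-06 + j0.001577.
Step 5 — Magnitude: |H| = 0.001577 (-56.0 dB); phase: φ = 89.9°.

|H| = 0.001577 (-56.0 dB), φ = 89.9°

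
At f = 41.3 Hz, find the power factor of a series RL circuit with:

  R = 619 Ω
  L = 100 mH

Step 1 — Angular frequency: ω = 2π·f = 2π·41.3 = 259.5 rad/s.
Step 2 — Component impedances:
  R: Z = R = 619 Ω
  L: Z = jωL = j·259.5·0.1 = 0 + j25.95 Ω
Step 3 — Series combination: Z_total = R + L = 619 + j25.95 Ω = 619.5∠2.4° Ω.
Step 4 — Power factor: PF = cos(φ) = Re(Z)/|Z| = 619/619.54 = 0.9991.
Step 5 — Type: Im(Z) = 25.95 ⇒ lagging (phase φ = 2.4°).

PF = 0.9991 (lagging, φ = 2.4°)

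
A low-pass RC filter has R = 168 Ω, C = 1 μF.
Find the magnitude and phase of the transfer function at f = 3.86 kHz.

Step 1 — Angular frequency: ω = 2π·3860 = 2.425e+04 rad/s.
Step 2 — Transfer function: H(jω) = 1/(1 + jωRC).
Step 3 — Denominator: 1 + jωRC = 1 + j·2.425e+04·168·1e-06 = 1 + j4.075.
Step 4 — H = 0.05681 - j0.2315.
Step 5 — Magnitude: |H| = 0.2384 (-12.5 dB); phase: φ = -76.2°.

|H| = 0.2384 (-12.5 dB), φ = -76.2°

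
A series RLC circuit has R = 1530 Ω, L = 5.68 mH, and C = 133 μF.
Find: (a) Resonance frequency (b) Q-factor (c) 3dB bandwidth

Step 1 — Resonance: ω₀ = 1/√(LC) = 1/√(0.00568·0.000133) = 1151 rad/s.
Step 2 — f₀ = ω₀/(2π) = 183.1 Hz.
Step 3 — Series Q: Q = ω₀L/R = 1151·0.00568/1530 = 0.004271.
Step 4 — Bandwidth: Δω = ω₀/Q = 2.694e+05 rad/s; BW = Δω/(2π) = 4.287e+04 Hz.

(a) f₀ = 183.1 Hz  (b) Q = 0.004271  (c) BW = 4.287e+04 Hz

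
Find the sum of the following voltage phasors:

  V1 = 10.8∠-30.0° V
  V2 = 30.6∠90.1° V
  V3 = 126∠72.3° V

Step 1 — Convert each phasor to rectangular form:
  V1 = 10.8·(cos(-30.0°) + j·sin(-30.0°)) = 9.353 - j5.4 V
  V2 = 30.6·(cos(90.1°) + j·sin(90.1°)) = -0.05341 + j30.6 V
  V3 = 126·(cos(72.3°) + j·sin(72.3°)) = 38.31 + j120 V
Step 2 — Sum components: V_total = 47.61 + j145.2 V.
Step 3 — Convert to polar: |V_total| = 152.8 V, ∠V_total = 71.9°.

V_total = 152.8∠71.9° V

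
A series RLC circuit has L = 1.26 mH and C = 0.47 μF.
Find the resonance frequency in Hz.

Step 1 — Resonance condition Im(Z)=0 gives ω₀ = 1/√(LC).
Step 2 — ω₀ = 1/√(0.00126·4.7e-07) = 4.109e+04 rad/s.
Step 3 — f₀ = ω₀/(2π) = 6540 Hz.

f₀ = 6540 Hz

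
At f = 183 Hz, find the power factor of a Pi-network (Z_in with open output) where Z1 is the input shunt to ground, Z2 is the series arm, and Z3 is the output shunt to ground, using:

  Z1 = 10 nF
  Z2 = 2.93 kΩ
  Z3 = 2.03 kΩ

Step 1 — Angular frequency: ω = 2π·f = 2π·183 = 1150 rad/s.
Step 2 — Component impedances:
  Z1: Z = 1/(jωC) = -j/(ω·C) = 0 - j8.697e+04 Ω
  Z2: Z = R = 2930 Ω
  Z3: Z = R = 2030 Ω
Step 3 — With open output, the series arm Z2 and the output shunt Z3 appear in series to ground: Z2 + Z3 = 4960 Ω.
Step 4 — Parallel with input shunt Z1: Z_in = Z1 || (Z2 + Z3) = 4944 - j282 Ω = 4952∠-3.3° Ω.
Step 5 — Power factor: PF = cos(φ) = Re(Z)/|Z| = 4944/4952 = 0.9984.
Step 6 — Type: Im(Z) = -282 ⇒ leading (phase φ = -3.3°).

PF = 0.9984 (leading, φ = -3.3°)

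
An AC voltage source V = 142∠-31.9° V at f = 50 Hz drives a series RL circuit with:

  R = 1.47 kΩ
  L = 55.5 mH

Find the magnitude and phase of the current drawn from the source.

Step 1 — Angular frequency: ω = 2π·f = 2π·50 = 314.2 rad/s.
Step 2 — Component impedances:
  R: Z = R = 1470 Ω
  L: Z = jωL = j·314.2·0.0555 = 0 + j17.44 Ω
Step 3 — Series combination: Z_total = R + L = 1470 + j17.44 Ω = 1470∠0.7° Ω.
Step 4 — Source phasor: V = 142∠-31.9° V = 120.6 - j75.04 V.
Step 5 — Ohm's law: I = V / Z_total = (120.6 - j75.04) / (1470 + j17.44) = 0.08139 - j0.05201 A.
Step 6 — Convert to polar: |I| = 0.09659 A, ∠I = -32.6°.

I = 0.09659∠-32.6° A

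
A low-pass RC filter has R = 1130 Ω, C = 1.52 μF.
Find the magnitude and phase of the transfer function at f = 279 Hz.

Step 1 — Angular frequency: ω = 2π·279 = 1753 rad/s.
Step 2 — Transfer function: H(jω) = 1/(1 + jωRC).
Step 3 — Denominator: 1 + jωRC = 1 + j·1753·1130·1.52e-06 = 1 + j3.011.
Step 4 — H = 0.09935 - j0.2991.
Step 5 — Magnitude: |H| = 0.3152 (-10.0 dB); phase: φ = -71.6°.

|H| = 0.3152 (-10.0 dB), φ = -71.6°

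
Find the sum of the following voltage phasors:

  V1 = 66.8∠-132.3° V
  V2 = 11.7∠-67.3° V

Step 1 — Convert each phasor to rectangular form:
  V1 = 66.8·(cos(-132.3°) + j·sin(-132.3°)) = -44.96 - j49.41 V
  V2 = 11.7·(cos(-67.3°) + j·sin(-67.3°)) = 4.515 - j10.79 V
Step 2 — Sum components: V_total = -40.44 - j60.2 V.
Step 3 — Convert to polar: |V_total| = 72.52 V, ∠V_total = -123.9°.

V_total = 72.52∠-123.9° V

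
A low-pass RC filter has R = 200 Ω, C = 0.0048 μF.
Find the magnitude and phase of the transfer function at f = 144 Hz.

Step 1 — Angular frequency: ω = 2π·144 = 904.8 rad/s.
Step 2 — Transfer function: H(jω) = 1/(1 + jωRC).
Step 3 — Denominator: 1 + jωRC = 1 + j·904.8·200·4.8e-09 = 1 + j0.0008686.
Step 4 — H = 1 - j0.0008686.
Step 5 — Magnitude: |H| = 1 (-0.0 dB); phase: φ = -0.0°.

|H| = 1 (-0.0 dB), φ = -0.0°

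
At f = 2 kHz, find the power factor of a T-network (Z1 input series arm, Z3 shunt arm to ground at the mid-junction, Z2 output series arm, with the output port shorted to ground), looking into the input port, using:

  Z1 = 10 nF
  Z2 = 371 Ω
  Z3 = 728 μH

Step 1 — Angular frequency: ω = 2π·f = 2π·2000 = 1.257e+04 rad/s.
Step 2 — Component impedances:
  Z1: Z = 1/(jωC) = -j/(ω·C) = 0 - j7958 Ω
  Z2: Z = R = 371 Ω
  Z3: Z = jωL = j·1.257e+04·0.000728 = 0 + j9.148 Ω
Step 3 — With the output port shorted to ground, the output series arm Z2 runs from the junction to ground; the shunt arm Z3 also runs from the junction to ground. They appear in parallel: Z3 || Z2 = 0.2254 + j9.143 Ω.
Step 4 — Series with input arm Z1: Z_in = Z1 + (Z3 || Z2) = 0.2254 - j7949 Ω = 7949∠-90.0° Ω.
Step 5 — Power factor: PF = cos(φ) = Re(Z)/|Z| = 0.2254/7949 = 2.836e-05.
Step 6 — Type: Im(Z) = -7949 ⇒ leading (phase φ = -90.0°).

PF = 2.836e-05 (leading, φ = -90.0°)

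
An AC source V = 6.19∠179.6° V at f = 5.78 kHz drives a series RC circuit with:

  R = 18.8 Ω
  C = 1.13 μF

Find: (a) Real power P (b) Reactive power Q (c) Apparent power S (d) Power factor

Step 1 — Angular frequency: ω = 2π·f = 2π·5780 = 3.632e+04 rad/s.
Step 2 — Component impedances:
  R: Z = R = 18.8 Ω
  C: Z = 1/(jωC) = -j/(ω·C) = 0 - j24.37 Ω
Step 3 — Series combination: Z_total = R + C = 18.8 - j24.37 Ω = 30.78∠-52.3° Ω.
Step 4 — Source phasor: V = 6.19∠179.6° V = -6.19 + j0.04321 V.
Step 5 — Current: I = V / Z = -0.124 - j0.1584 A = 0.2011∠-128.1° A.
Step 6 — Complex power: S = V·I* = 0.7605 - j0.9857 VA.
Step 7 — Real power: P = Re(S) = 0.7605 W.
Step 8 — Reactive power: Q = Im(S) = -0.9857 VAR.
Step 9 — Apparent power: |S| = 1.245 VA.
Step 10 — Power factor: PF = P/|S| = 0.6108 (leading).

(a) P = 0.7605 W  (b) Q = -0.9857 VAR  (c) S = 1.245 VA  (d) PF = 0.6108 (leading)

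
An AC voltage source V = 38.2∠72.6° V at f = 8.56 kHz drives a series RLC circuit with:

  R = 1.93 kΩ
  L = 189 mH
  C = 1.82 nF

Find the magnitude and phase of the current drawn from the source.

Step 1 — Angular frequency: ω = 2π·f = 2π·8560 = 5.378e+04 rad/s.
Step 2 — Component impedances:
  R: Z = R = 1930 Ω
  L: Z = jωL = j·5.378e+04·0.189 = 0 + j1.017e+04 Ω
  C: Z = 1/(jωC) = -j/(ω·C) = 0 - j1.022e+04 Ω
Step 3 — Series combination: Z_total = R + L + C = 1930 - j50.67 Ω = 1931∠-1.5° Ω.
Step 4 — Source phasor: V = 38.2∠72.6° V = 11.42 + j36.45 V.
Step 5 — Ohm's law: I = V / Z_total = (11.42 + j36.45) / (1930 - j50.67) = 0.005419 + j0.01903 A.
Step 6 — Convert to polar: |I| = 0.01979 A, ∠I = 74.1°.

I = 0.01979∠74.1° A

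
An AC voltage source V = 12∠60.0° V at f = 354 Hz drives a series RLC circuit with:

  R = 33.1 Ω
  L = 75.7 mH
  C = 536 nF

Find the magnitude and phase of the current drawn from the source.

Step 1 — Angular frequency: ω = 2π·f = 2π·354 = 2224 rad/s.
Step 2 — Component impedances:
  R: Z = R = 33.1 Ω
  L: Z = jωL = j·2224·0.0757 = 0 + j168.4 Ω
  C: Z = 1/(jωC) = -j/(ω·C) = 0 - j838.8 Ω
Step 3 — Series combination: Z_total = R + L + C = 33.1 - j670.4 Ω = 671.2∠-87.2° Ω.
Step 4 — Source phasor: V = 12∠60.0° V = 6 + j10.39 V.
Step 5 — Ohm's law: I = V / Z_total = (6 + j10.39) / (33.1 - j670.4) = -0.01502 + j0.009691 A.
Step 6 — Convert to polar: |I| = 0.01788 A, ∠I = 147.2°.

I = 0.01788∠147.2° A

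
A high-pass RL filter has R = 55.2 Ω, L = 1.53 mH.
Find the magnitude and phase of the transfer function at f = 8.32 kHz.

Step 1 — Angular frequency: ω = 2π·8320 = 5.228e+04 rad/s.
Step 2 — Transfer function: H(jω) = jωL/(R + jωL).
Step 3 — Numerator jωL = j·79.98; denominator R + jωL = 55.2 + j79.98.
Step 4 — H = 0.6774 + j0.4675.
Step 5 — Magnitude: |H| = 0.823 (-1.7 dB); phase: φ = 34.6°.

|H| = 0.823 (-1.7 dB), φ = 34.6°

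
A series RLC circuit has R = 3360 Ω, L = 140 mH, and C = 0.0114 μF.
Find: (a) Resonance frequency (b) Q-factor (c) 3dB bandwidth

Step 1 — Resonance: ω₀ = 1/√(LC) = 1/√(0.14·1.14e-08) = 2.503e+04 rad/s.
Step 2 — f₀ = ω₀/(2π) = 3984 Hz.
Step 3 — Series Q: Q = ω₀L/R = 2.503e+04·0.14/3360 = 1.043.
Step 4 — Bandwidth: Δω = ω₀/Q = 2.4e+04 rad/s; BW = Δω/(2π) = 3820 Hz.

(a) f₀ = 3984 Hz  (b) Q = 1.043  (c) BW = 3820 Hz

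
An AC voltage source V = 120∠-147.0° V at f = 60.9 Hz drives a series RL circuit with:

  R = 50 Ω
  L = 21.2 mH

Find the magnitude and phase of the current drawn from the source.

Step 1 — Angular frequency: ω = 2π·f = 2π·60.9 = 382.6 rad/s.
Step 2 — Component impedances:
  R: Z = R = 50 Ω
  L: Z = jωL = j·382.6·0.0212 = 0 + j8.112 Ω
Step 3 — Series combination: Z_total = R + L = 50 + j8.112 Ω = 50.65∠9.2° Ω.
Step 4 — Source phasor: V = 120∠-147.0° V = -100.6 - j65.36 V.
Step 5 — Ohm's law: I = V / Z_total = (-100.6 - j65.36) / (50 + j8.112) = -2.168 - j0.9554 A.
Step 6 — Convert to polar: |I| = 2.369 A, ∠I = -156.2°.

I = 2.369∠-156.2° A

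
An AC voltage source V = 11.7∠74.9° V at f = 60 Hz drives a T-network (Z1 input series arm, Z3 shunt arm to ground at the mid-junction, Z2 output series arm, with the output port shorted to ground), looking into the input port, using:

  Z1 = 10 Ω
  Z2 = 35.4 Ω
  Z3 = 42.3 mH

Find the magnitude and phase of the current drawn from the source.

Step 1 — Angular frequency: ω = 2π·f = 2π·60 = 377 rad/s.
Step 2 — Component impedances:
  Z1: Z = R = 10 Ω
  Z2: Z = R = 35.4 Ω
  Z3: Z = jωL = j·377·0.0423 = 0 + j15.95 Ω
Step 3 — With the output port shorted to ground, the output series arm Z2 runs from the junction to ground; the shunt arm Z3 also runs from the junction to ground. They appear in parallel: Z3 || Z2 = 5.972 + j13.26 Ω.
Step 4 — Series with input arm Z1: Z_in = Z1 + (Z3 || Z2) = 15.97 + j13.26 Ω = 20.76∠39.7° Ω.
Step 5 — Source phasor: V = 11.7∠74.9° V = 3.048 + j11.3 V.
Step 6 — Ohm's law: I = V / Z_total = (3.048 + j11.3) / (15.97 + j13.26) = 0.4606 + j0.325 A.
Step 7 — Convert to polar: |I| = 0.5637 A, ∠I = 35.2°.

I = 0.5637∠35.2° A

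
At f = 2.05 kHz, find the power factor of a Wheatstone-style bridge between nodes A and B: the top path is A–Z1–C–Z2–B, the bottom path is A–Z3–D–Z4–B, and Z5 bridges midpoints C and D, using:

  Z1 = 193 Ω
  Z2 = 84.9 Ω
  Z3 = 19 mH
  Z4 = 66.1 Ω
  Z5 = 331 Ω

Step 1 — Angular frequency: ω = 2π·f = 2π·2050 = 1.288e+04 rad/s.
Step 2 — Component impedances:
  Z1: Z = R = 193 Ω
  Z2: Z = R = 84.9 Ω
  Z3: Z = jωL = j·1.288e+04·0.019 = 0 + j244.7 Ω
  Z4: Z = R = 66.1 Ω
  Z5: Z = R = 331 Ω
Step 3 — Bridge requires nodal analysis (the Z5 bridge couples midpoints C and D, so the two paths cannot be reduced to a simple series/parallel combination). Setting node B to ground and injecting 1 A at node A, the 3-node admittance system at A, C, D solves to V_A = Z_AB = 136.3 + j104.5 Ω = 171.7∠37.5° Ω.
Step 4 — Power factor: PF = cos(φ) = Re(Z)/|Z| = 136.28/171.72 = 0.7936.
Step 5 — Type: Im(Z) = 104.5 ⇒ lagging (phase φ = 37.5°).

PF = 0.7936 (lagging, φ = 37.5°)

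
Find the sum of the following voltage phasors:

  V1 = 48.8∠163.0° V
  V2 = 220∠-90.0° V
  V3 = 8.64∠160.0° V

Step 1 — Convert each phasor to rectangular form:
  V1 = 48.8·(cos(163.0°) + j·sin(163.0°)) = -46.67 + j14.27 V
  V2 = 220·(cos(-90.0°) + j·sin(-90.0°)) = 0 - j220 V
  V3 = 8.64·(cos(160.0°) + j·sin(160.0°)) = -8.119 + j2.955 V
Step 2 — Sum components: V_total = -54.79 - j202.8 V.
Step 3 — Convert to polar: |V_total| = 210 V, ∠V_total = -105.1°.

V_total = 210∠-105.1° V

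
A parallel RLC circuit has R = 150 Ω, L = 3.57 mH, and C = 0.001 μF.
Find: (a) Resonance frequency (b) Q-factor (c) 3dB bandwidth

Step 1 — Resonance: ω₀ = 1/√(LC) = 1/√(0.00357·1e-09) = 5.293e+05 rad/s.
Step 2 — f₀ = ω₀/(2π) = 8.423e+04 Hz.
Step 3 — Parallel Q: Q = R/(ω₀L) = 150/(5.293e+05·0.00357) = 0.07939.
Step 4 — Bandwidth: Δω = ω₀/Q = 6.667e+06 rad/s; BW = Δω/(2π) = 1.061e+06 Hz.

(a) f₀ = 8.423e+04 Hz  (b) Q = 0.07939  (c) BW = 1.061e+06 Hz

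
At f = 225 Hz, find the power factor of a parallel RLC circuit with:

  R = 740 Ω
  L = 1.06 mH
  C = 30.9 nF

Step 1 — Angular frequency: ω = 2π·f = 2π·225 = 1414 rad/s.
Step 2 — Component impedances:
  R: Z = R = 740 Ω
  L: Z = jωL = j·1414·0.00106 = 0 + j1.499 Ω
  C: Z = 1/(jωC) = -j/(ω·C) = 0 - j2.289e+04 Ω
Step 3 — Parallel combination: 1/Z_total = 1/R + 1/L + 1/C; Z_total = 0.003035 + j1.499 Ω = 1.499∠89.9° Ω.
Step 4 — Power factor: PF = cos(φ) = Re(Z)/|Z| = 0.003035/1.499 = 0.002025.
Step 5 — Type: Im(Z) = 1.499 ⇒ lagging (phase φ = 89.9°).

PF = 0.002025 (lagging, φ = 89.9°)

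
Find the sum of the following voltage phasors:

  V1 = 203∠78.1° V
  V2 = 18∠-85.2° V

Step 1 — Convert each phasor to rectangular form:
  V1 = 203·(cos(78.1°) + j·sin(78.1°)) = 41.86 + j198.6 V
  V2 = 18·(cos(-85.2°) + j·sin(-85.2°)) = 1.506 - j17.94 V
Step 2 — Sum components: V_total = 43.37 + j180.7 V.
Step 3 — Convert to polar: |V_total| = 185.8 V, ∠V_total = 76.5°.

V_total = 185.8∠76.5° V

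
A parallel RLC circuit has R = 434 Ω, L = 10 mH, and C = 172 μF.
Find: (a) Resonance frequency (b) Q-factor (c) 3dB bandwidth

Step 1 — Resonance: ω₀ = 1/√(LC) = 1/√(0.01·0.000172) = 762.5 rad/s.
Step 2 — f₀ = ω₀/(2π) = 121.4 Hz.
Step 3 — Parallel Q: Q = R/(ω₀L) = 434/(762.5·0.01) = 56.92.
Step 4 — Bandwidth: Δω = ω₀/Q = 13.4 rad/s; BW = Δω/(2π) = 2.132 Hz.

(a) f₀ = 121.4 Hz  (b) Q = 56.92  (c) BW = 2.132 Hz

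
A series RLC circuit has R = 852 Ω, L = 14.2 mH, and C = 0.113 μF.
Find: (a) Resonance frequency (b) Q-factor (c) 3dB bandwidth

Step 1 — Resonance condition Im(Z)=0 gives ω₀ = 1/√(LC).
Step 2 — ω₀ = 1/√(0.0142·1.13e-07) = 2.496e+04 rad/s.
Step 3 — f₀ = ω₀/(2π) = 3973 Hz.
Step 4 — Series Q: Q = ω₀L/R = 2.496e+04·0.0142/852 = 0.4161.
Step 5 — 3dB bandwidth: Δω = ω₀/Q = 6e+04 rad/s; BW = Δω/(2π) = 9549 Hz.

(a) f₀ = 3973 Hz  (b) Q = 0.4161  (c) BW = 9549 Hz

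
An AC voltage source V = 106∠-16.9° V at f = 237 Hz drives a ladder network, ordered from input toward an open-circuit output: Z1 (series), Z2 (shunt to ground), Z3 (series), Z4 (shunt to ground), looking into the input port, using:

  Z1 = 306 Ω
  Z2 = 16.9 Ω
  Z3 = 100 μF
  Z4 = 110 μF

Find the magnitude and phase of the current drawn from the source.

Step 1 — Angular frequency: ω = 2π·f = 2π·237 = 1489 rad/s.
Step 2 — Component impedances:
  Z1: Z = R = 306 Ω
  Z2: Z = R = 16.9 Ω
  Z3: Z = 1/(jωC) = -j/(ω·C) = 0 - j6.715 Ω
  Z4: Z = 1/(jωC) = -j/(ω·C) = 0 - j6.105 Ω
Step 3 — Ladder network (open output): work backward from the far end, alternating series and parallel combinations. Z_in = 312.2 - j8.137 Ω = 312.3∠-1.5° Ω.
Step 4 — Source phasor: V = 106∠-16.9° V = 101.4 - j30.81 V.
Step 5 — Ohm's law: I = V / Z_total = (101.4 - j30.81) / (312.2 - j8.137) = 0.3272 - j0.09018 A.
Step 6 — Convert to polar: |I| = 0.3394 A, ∠I = -15.4°.

I = 0.3394∠-15.4° A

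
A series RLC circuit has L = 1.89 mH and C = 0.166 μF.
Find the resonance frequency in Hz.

Step 1 — Resonance condition Im(Z)=0 gives ω₀ = 1/√(LC).
Step 2 — ω₀ = 1/√(0.00189·1.66e-07) = 5.646e+04 rad/s.
Step 3 — f₀ = ω₀/(2π) = 8985 Hz.

f₀ = 8985 Hz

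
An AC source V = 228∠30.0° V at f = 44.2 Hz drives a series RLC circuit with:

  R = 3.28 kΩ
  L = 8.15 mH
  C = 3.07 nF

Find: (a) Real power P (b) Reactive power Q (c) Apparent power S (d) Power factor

Step 1 — Angular frequency: ω = 2π·f = 2π·44.2 = 277.7 rad/s.
Step 2 — Component impedances:
  R: Z = R = 3280 Ω
  L: Z = jωL = j·277.7·0.00815 = 0 + j2.263 Ω
  C: Z = 1/(jωC) = -j/(ω·C) = 0 - j1.173e+06 Ω
Step 3 — Series combination: Z_total = R + L + C = 3280 - j1.173e+06 Ω = 1.173e+06∠-89.8° Ω.
Step 4 — Source phasor: V = 228∠30.0° V = 197.5 + j114 V.
Step 5 — Current: I = V / Z = -9.672e-05 + j0.0001686 A = 0.0001944∠119.8° A.
Step 6 — Complex power: S = V·I* = 0.0001239 - j0.04432 VA.
Step 7 — Real power: P = Re(S) = 0.0001239 W.
Step 8 — Reactive power: Q = Im(S) = -0.04432 VAR.
Step 9 — Apparent power: |S| = 0.04432 VA.
Step 10 — Power factor: PF = P/|S| = 0.002796 (leading).

(a) P = 0.0001239 W  (b) Q = -0.04432 VAR  (c) S = 0.04432 VA  (d) PF = 0.002796 (leading)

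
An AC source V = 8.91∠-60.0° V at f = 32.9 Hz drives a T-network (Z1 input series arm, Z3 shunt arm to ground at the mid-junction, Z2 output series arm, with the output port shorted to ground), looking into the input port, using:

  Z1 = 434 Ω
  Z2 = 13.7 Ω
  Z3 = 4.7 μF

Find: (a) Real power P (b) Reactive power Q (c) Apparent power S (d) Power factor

Step 1 — Angular frequency: ω = 2π·f = 2π·32.9 = 206.7 rad/s.
Step 2 — Component impedances:
  Z1: Z = R = 434 Ω
  Z2: Z = R = 13.7 Ω
  Z3: Z = 1/(jωC) = -j/(ω·C) = 0 - j1029 Ω
Step 3 — With the output port shorted to ground, the output series arm Z2 runs from the junction to ground; the shunt arm Z3 also runs from the junction to ground. They appear in parallel: Z3 || Z2 = 13.7 - j0.1823 Ω.
Step 4 — Series with input arm Z1: Z_in = Z1 + (Z3 || Z2) = 447.7 - j0.1823 Ω = 447.7∠-0.0° Ω.
Step 5 — Source phasor: V = 8.91∠-60.0° V = 4.455 - j7.716 V.
Step 6 — Current: I = V / Z = 0.009958 - j0.01723 A = 0.0199∠-60.0° A.
Step 7 — Complex power: S = V·I* = 0.1773 - j7.221e-05 VA.
Step 8 — Real power: P = Re(S) = 0.1773 W.
Step 9 — Reactive power: Q = Im(S) = -7.221e-05 VAR.
Step 10 — Apparent power: |S| = 0.1773 VA.
Step 11 — Power factor: PF = P/|S| = 1 (leading).

(a) P = 0.1773 W  (b) Q = -7.221e-05 VAR  (c) S = 0.1773 VA  (d) PF = 1 (leading)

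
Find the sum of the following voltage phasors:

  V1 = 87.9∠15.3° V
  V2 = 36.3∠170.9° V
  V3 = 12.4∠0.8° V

Step 1 — Convert each phasor to rectangular form:
  V1 = 87.9·(cos(15.3°) + j·sin(15.3°)) = 84.78 + j23.19 V
  V2 = 36.3·(cos(170.9°) + j·sin(170.9°)) = -35.84 + j5.741 V
  V3 = 12.4·(cos(0.8°) + j·sin(0.8°)) = 12.4 + j0.1731 V
Step 2 — Sum components: V_total = 61.34 + j29.11 V.
Step 3 — Convert to polar: |V_total| = 67.9 V, ∠V_total = 25.4°.

V_total = 67.9∠25.4° V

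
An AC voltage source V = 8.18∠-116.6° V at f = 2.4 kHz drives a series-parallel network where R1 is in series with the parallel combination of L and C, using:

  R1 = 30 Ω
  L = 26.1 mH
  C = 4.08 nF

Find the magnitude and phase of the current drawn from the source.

Step 1 — Angular frequency: ω = 2π·f = 2π·2400 = 1.508e+04 rad/s.
Step 2 — Component impedances:
  R1: Z = R = 30 Ω
  L: Z = jωL = j·1.508e+04·0.0261 = 0 + j393.6 Ω
  C: Z = 1/(jωC) = -j/(ω·C) = 0 - j1.625e+04 Ω
Step 3 — Parallel branch: L || C = 1/(1/L + 1/C) = 0 + j403.3 Ω.
Step 4 — Series with R1: Z_total = R1 + (L || C) = 30 + j403.3 Ω = 404.5∠85.7° Ω.
Step 5 — Source phasor: V = 8.18∠-116.6° V = -3.663 - j7.314 V.
Step 6 — Ohm's law: I = V / Z_total = (-3.663 - j7.314) / (30 + j403.3) = -0.01871 + j0.007689 A.
Step 7 — Convert to polar: |I| = 0.02022 A, ∠I = 157.7°.

I = 0.02022∠157.7° A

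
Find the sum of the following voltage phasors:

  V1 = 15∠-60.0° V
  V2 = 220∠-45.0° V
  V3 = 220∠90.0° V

Step 1 — Convert each phasor to rectangular form:
  V1 = 15·(cos(-60.0°) + j·sin(-60.0°)) = 7.5 - j12.99 V
  V2 = 220·(cos(-45.0°) + j·sin(-45.0°)) = 155.6 - j155.6 V
  V3 = 220·(cos(90.0°) + j·sin(90.0°)) = 0 + j220 V
Step 2 — Sum components: V_total = 163.1 + j51.45 V.
Step 3 — Convert to polar: |V_total| = 171 V, ∠V_total = 17.5°.

V_total = 171∠17.5° V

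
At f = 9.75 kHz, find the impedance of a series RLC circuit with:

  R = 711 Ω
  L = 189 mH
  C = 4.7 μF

Step 1 — Angular frequency: ω = 2π·f = 2π·9750 = 6.126e+04 rad/s.
Step 2 — Component impedances:
  R: Z = R = 711 Ω
  L: Z = jωL = j·6.126e+04·0.189 = 0 + j1.158e+04 Ω
  C: Z = 1/(jωC) = -j/(ω·C) = 0 - j3.473 Ω
Step 3 — Series combination: Z_total = R + L + C = 711 + j1.157e+04 Ω = 1.16e+04∠86.5° Ω.

Z = 711 + j1.157e+04 Ω = 1.16e+04∠86.5° Ω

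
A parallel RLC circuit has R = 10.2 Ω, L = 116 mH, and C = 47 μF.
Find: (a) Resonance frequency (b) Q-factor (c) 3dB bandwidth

Step 1 — Resonance: ω₀ = 1/√(LC) = 1/√(0.116·4.7e-05) = 428.3 rad/s.
Step 2 — f₀ = ω₀/(2π) = 68.16 Hz.
Step 3 — Parallel Q: Q = R/(ω₀L) = 10.2/(428.3·0.116) = 0.2053.
Step 4 — Bandwidth: Δω = ω₀/Q = 2086 rad/s; BW = Δω/(2π) = 332 Hz.

(a) f₀ = 68.16 Hz  (b) Q = 0.2053  (c) BW = 332 Hz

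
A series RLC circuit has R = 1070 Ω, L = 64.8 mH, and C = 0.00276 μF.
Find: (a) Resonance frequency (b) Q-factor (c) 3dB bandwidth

Step 1 — Resonance: ω₀ = 1/√(LC) = 1/√(0.0648·2.76e-09) = 7.478e+04 rad/s.
Step 2 — f₀ = ω₀/(2π) = 1.19e+04 Hz.
Step 3 — Series Q: Q = ω₀L/R = 7.478e+04·0.0648/1070 = 4.528.
Step 4 — Bandwidth: Δω = ω₀/Q = 1.651e+04 rad/s; BW = Δω/(2π) = 2628 Hz.

(a) f₀ = 1.19e+04 Hz  (b) Q = 4.528  (c) BW = 2628 Hz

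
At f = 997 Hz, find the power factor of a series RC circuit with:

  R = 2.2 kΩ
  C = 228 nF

Step 1 — Angular frequency: ω = 2π·f = 2π·997 = 6264 rad/s.
Step 2 — Component impedances:
  R: Z = R = 2200 Ω
  C: Z = 1/(jωC) = -j/(ω·C) = 0 - j700.1 Ω
Step 3 — Series combination: Z_total = R + C = 2200 - j700.1 Ω = 2309∠-17.7° Ω.
Step 4 — Power factor: PF = cos(φ) = Re(Z)/|Z| = 2200/2308.7 = 0.9529.
Step 5 — Type: Im(Z) = -700.1 ⇒ leading (phase φ = -17.7°).

PF = 0.9529 (leading, φ = -17.7°)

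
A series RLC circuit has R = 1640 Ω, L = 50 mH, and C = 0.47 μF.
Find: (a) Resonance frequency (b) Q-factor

Step 1 — Resonance condition Im(Z)=0 gives ω₀ = 1/√(LC).
Step 2 — ω₀ = 1/√(0.05·4.7e-07) = 6523 rad/s.
Step 3 — f₀ = ω₀/(2π) = 1038 Hz.
Step 4 — Series Q: Q = ω₀L/R = 6523·0.05/1640 = 0.1989.

(a) f₀ = 1038 Hz  (b) Q = 0.1989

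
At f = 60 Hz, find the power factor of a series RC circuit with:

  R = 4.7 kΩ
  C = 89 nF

Step 1 — Angular frequency: ω = 2π·f = 2π·60 = 377 rad/s.
Step 2 — Component impedances:
  R: Z = R = 4700 Ω
  C: Z = 1/(jωC) = -j/(ω·C) = 0 - j2.98e+04 Ω
Step 3 — Series combination: Z_total = R + C = 4700 - j2.98e+04 Ω = 3.017e+04∠-81.0° Ω.
Step 4 — Power factor: PF = cos(φ) = Re(Z)/|Z| = 4700/3.017e+04 = 0.1558.
Step 5 — Type: Im(Z) = -2.98e+04 ⇒ leading (phase φ = -81.0°).

PF = 0.1558 (leading, φ = -81.0°)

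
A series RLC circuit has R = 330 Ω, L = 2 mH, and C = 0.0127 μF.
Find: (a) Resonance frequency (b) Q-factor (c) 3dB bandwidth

Step 1 — Resonance condition Im(Z)=0 gives ω₀ = 1/√(LC).
Step 2 — ω₀ = 1/√(0.002·1.27e-08) = 1.984e+05 rad/s.
Step 3 — f₀ = ω₀/(2π) = 3.158e+04 Hz.
Step 4 — Series Q: Q = ω₀L/R = 1.984e+05·0.002/330 = 1.203.
Step 5 — 3dB bandwidth: Δω = ω₀/Q = 1.65e+05 rad/s; BW = Δω/(2π) = 2.626e+04 Hz.

(a) f₀ = 3.158e+04 Hz  (b) Q = 1.203  (c) BW = 2.626e+04 Hz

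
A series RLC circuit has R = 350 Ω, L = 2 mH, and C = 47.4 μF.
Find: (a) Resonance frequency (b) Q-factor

Step 1 — Resonance condition Im(Z)=0 gives ω₀ = 1/√(LC).
Step 2 — ω₀ = 1/√(0.002·4.74e-05) = 3248 rad/s.
Step 3 — f₀ = ω₀/(2π) = 516.9 Hz.
Step 4 — Series Q: Q = ω₀L/R = 3248·0.002/350 = 0.01856.

(a) f₀ = 516.9 Hz  (b) Q = 0.01856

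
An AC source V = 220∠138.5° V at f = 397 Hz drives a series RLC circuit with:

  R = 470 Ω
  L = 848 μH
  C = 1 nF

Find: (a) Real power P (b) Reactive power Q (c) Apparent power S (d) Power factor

Step 1 — Angular frequency: ω = 2π·f = 2π·397 = 2494 rad/s.
Step 2 — Component impedances:
  R: Z = R = 470 Ω
  L: Z = jωL = j·2494·0.000848 = 0 + j2.115 Ω
  C: Z = 1/(jωC) = -j/(ω·C) = 0 - j4.009e+05 Ω
Step 3 — Series combination: Z_total = R + L + C = 470 - j4.009e+05 Ω = 4.009e+05∠-89.9° Ω.
Step 4 — Source phasor: V = 220∠138.5° V = -164.8 + j145.8 V.
Step 5 — Current: I = V / Z = -0.0003641 - j0.0004106 A = 0.0005488∠-131.6° A.
Step 6 — Complex power: S = V·I* = 0.0001415 - j0.1207 VA.
Step 7 — Real power: P = Re(S) = 0.0001415 W.
Step 8 — Reactive power: Q = Im(S) = -0.1207 VAR.
Step 9 — Apparent power: |S| = 0.1207 VA.
Step 10 — Power factor: PF = P/|S| = 0.001172 (leading).

(a) P = 0.0001415 W  (b) Q = -0.1207 VAR  (c) S = 0.1207 VA  (d) PF = 0.001172 (leading)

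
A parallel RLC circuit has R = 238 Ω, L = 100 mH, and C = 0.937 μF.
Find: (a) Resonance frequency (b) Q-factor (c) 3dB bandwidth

Step 1 — Resonance: ω₀ = 1/√(LC) = 1/√(0.1·9.37e-07) = 3267 rad/s.
Step 2 — f₀ = ω₀/(2π) = 519.9 Hz.
Step 3 — Parallel Q: Q = R/(ω₀L) = 238/(3267·0.1) = 0.7285.
Step 4 — Bandwidth: Δω = ω₀/Q = 4484 rad/s; BW = Δω/(2π) = 713.7 Hz.

(a) f₀ = 519.9 Hz  (b) Q = 0.7285  (c) BW = 713.7 Hz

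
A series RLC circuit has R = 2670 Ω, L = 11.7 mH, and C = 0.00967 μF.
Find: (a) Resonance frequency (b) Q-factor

Step 1 — Resonance condition Im(Z)=0 gives ω₀ = 1/√(LC).
Step 2 — ω₀ = 1/√(0.0117·9.67e-09) = 9.401e+04 rad/s.
Step 3 — f₀ = ω₀/(2π) = 1.496e+04 Hz.
Step 4 — Series Q: Q = ω₀L/R = 9.401e+04·0.0117/2670 = 0.412.

(a) f₀ = 1.496e+04 Hz  (b) Q = 0.412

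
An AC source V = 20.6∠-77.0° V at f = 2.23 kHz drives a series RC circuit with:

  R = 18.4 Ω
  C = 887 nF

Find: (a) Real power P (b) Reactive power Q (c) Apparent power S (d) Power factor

Step 1 — Angular frequency: ω = 2π·f = 2π·2230 = 1.401e+04 rad/s.
Step 2 — Component impedances:
  R: Z = R = 18.4 Ω
  C: Z = 1/(jωC) = -j/(ω·C) = 0 - j80.46 Ω
Step 3 — Series combination: Z_total = R + C = 18.4 - j80.46 Ω = 82.54∠-77.1° Ω.
Step 4 — Source phasor: V = 20.6∠-77.0° V = 4.634 - j20.07 V.
Step 5 — Current: I = V / Z = 0.2496 + j0.000519 A = 0.2496∠0.1° A.
Step 6 — Complex power: S = V·I* = 1.146 - j5.012 VA.
Step 7 — Real power: P = Re(S) = 1.146 W.
Step 8 — Reactive power: Q = Im(S) = -5.012 VAR.
Step 9 — Apparent power: |S| = 5.141 VA.
Step 10 — Power factor: PF = P/|S| = 0.2229 (leading).

(a) P = 1.146 W  (b) Q = -5.012 VAR  (c) S = 5.141 VA  (d) PF = 0.2229 (leading)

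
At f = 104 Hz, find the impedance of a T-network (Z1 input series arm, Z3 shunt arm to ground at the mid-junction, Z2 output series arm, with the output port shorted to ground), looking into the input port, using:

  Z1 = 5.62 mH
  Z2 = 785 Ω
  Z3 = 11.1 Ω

Step 1 — Angular frequency: ω = 2π·f = 2π·104 = 653.5 rad/s.
Step 2 — Component impedances:
  Z1: Z = jωL = j·653.5·0.00562 = 0 + j3.672 Ω
  Z2: Z = R = 785 Ω
  Z3: Z = R = 11.1 Ω
Step 3 — With the output port shorted to ground, the output series arm Z2 runs from the junction to ground; the shunt arm Z3 also runs from the junction to ground. They appear in parallel: Z3 || Z2 = 10.95 Ω.
Step 4 — Series with input arm Z1: Z_in = Z1 + (Z3 || Z2) = 10.95 + j3.672 Ω = 11.54∠18.5° Ω.

Z = 10.95 + j3.672 Ω = 11.54∠18.5° Ω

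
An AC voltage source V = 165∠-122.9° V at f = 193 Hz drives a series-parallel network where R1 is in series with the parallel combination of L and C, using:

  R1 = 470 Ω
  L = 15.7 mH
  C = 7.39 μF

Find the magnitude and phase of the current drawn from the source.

Step 1 — Angular frequency: ω = 2π·f = 2π·193 = 1213 rad/s.
Step 2 — Component impedances:
  R1: Z = R = 470 Ω
  L: Z = jωL = j·1213·0.0157 = 0 + j19.04 Ω
  C: Z = 1/(jωC) = -j/(ω·C) = 0 - j111.6 Ω
Step 3 — Parallel branch: L || C = 1/(1/L + 1/C) = 0 + j22.96 Ω.
Step 4 — Series with R1: Z_total = R1 + (L || C) = 470 + j22.96 Ω = 470.6∠2.8° Ω.
Step 5 — Source phasor: V = 165∠-122.9° V = -89.62 - j138.5 V.
Step 6 — Ohm's law: I = V / Z_total = (-89.62 - j138.5) / (470 + j22.96) = -0.2046 - j0.2848 A.
Step 7 — Convert to polar: |I| = 0.3506 A, ∠I = -125.7°.

I = 0.3506∠-125.7° A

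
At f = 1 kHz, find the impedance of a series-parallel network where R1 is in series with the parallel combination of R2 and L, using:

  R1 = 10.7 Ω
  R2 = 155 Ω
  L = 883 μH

Step 1 — Angular frequency: ω = 2π·f = 2π·1000 = 6283 rad/s.
Step 2 — Component impedances:
  R1: Z = R = 10.7 Ω
  R2: Z = R = 155 Ω
  L: Z = jωL = j·6283·0.000883 = 0 + j5.548 Ω
Step 3 — Parallel branch: R2 || L = 1/(1/R2 + 1/L) = 0.1983 + j5.541 Ω.
Step 4 — Series with R1: Z_total = R1 + (R2 || L) = 10.9 + j5.541 Ω = 12.23∠26.9° Ω.

Z = 10.9 + j5.541 Ω = 12.23∠26.9° Ω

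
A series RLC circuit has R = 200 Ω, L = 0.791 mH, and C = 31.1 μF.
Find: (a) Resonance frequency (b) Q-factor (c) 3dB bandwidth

Step 1 — Resonance: ω₀ = 1/√(LC) = 1/√(0.000791·3.11e-05) = 6376 rad/s.
Step 2 — f₀ = ω₀/(2π) = 1015 Hz.
Step 3 — Series Q: Q = ω₀L/R = 6376·0.000791/200 = 0.02522.
Step 4 — Bandwidth: Δω = ω₀/Q = 2.528e+05 rad/s; BW = Δω/(2π) = 4.024e+04 Hz.

(a) f₀ = 1015 Hz  (b) Q = 0.02522  (c) BW = 4.024e+04 Hz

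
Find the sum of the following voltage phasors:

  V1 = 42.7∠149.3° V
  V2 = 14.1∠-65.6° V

Step 1 — Convert each phasor to rectangular form:
  V1 = 42.7·(cos(149.3°) + j·sin(149.3°)) = -36.72 + j21.8 V
  V2 = 14.1·(cos(-65.6°) + j·sin(-65.6°)) = 5.825 - j12.84 V
Step 2 — Sum components: V_total = -30.89 + j8.96 V.
Step 3 — Convert to polar: |V_total| = 32.16 V, ∠V_total = 163.8°.

V_total = 32.16∠163.8° V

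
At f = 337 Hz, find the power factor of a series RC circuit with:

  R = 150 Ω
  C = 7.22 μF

Step 1 — Angular frequency: ω = 2π·f = 2π·337 = 2117 rad/s.
Step 2 — Component impedances:
  R: Z = R = 150 Ω
  C: Z = 1/(jωC) = -j/(ω·C) = 0 - j65.41 Ω
Step 3 — Series combination: Z_total = R + C = 150 - j65.41 Ω = 163.6∠-23.6° Ω.
Step 4 — Power factor: PF = cos(φ) = Re(Z)/|Z| = 150/163.64 = 0.9166.
Step 5 — Type: Im(Z) = -65.41 ⇒ leading (phase φ = -23.6°).

PF = 0.9166 (leading, φ = -23.6°)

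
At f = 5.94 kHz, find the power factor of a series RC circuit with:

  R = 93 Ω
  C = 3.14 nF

Step 1 — Angular frequency: ω = 2π·f = 2π·5940 = 3.732e+04 rad/s.
Step 2 — Component impedances:
  R: Z = R = 93 Ω
  C: Z = 1/(jωC) = -j/(ω·C) = 0 - j8533 Ω
Step 3 — Series combination: Z_total = R + C = 93 - j8533 Ω = 8534∠-89.4° Ω.
Step 4 — Power factor: PF = cos(φ) = Re(Z)/|Z| = 93/8534 = 0.0109.
Step 5 — Type: Im(Z) = -8533 ⇒ leading (phase φ = -89.4°).

PF = 0.0109 (leading, φ = -89.4°)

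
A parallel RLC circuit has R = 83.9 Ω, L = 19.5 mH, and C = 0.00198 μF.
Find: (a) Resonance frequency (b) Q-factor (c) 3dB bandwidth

Step 1 — Resonance: ω₀ = 1/√(LC) = 1/√(0.0195·1.98e-09) = 1.609e+05 rad/s.
Step 2 — f₀ = ω₀/(2π) = 2.561e+04 Hz.
Step 3 — Parallel Q: Q = R/(ω₀L) = 83.9/(1.609e+05·0.0195) = 0.02673.
Step 4 — Bandwidth: Δω = ω₀/Q = 6.02e+06 rad/s; BW = Δω/(2π) = 9.581e+05 Hz.

(a) f₀ = 2.561e+04 Hz  (b) Q = 0.02673  (c) BW = 9.581e+05 Hz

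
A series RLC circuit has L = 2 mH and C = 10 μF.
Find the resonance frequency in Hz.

Step 1 — Resonance condition Im(Z)=0 gives ω₀ = 1/√(LC).
Step 2 — ω₀ = 1/√(0.002·1e-05) = 7071 rad/s.
Step 3 — f₀ = ω₀/(2π) = 1125 Hz.

f₀ = 1125 Hz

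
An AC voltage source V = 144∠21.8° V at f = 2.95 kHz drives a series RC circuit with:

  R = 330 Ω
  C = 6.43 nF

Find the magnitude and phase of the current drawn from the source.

Step 1 — Angular frequency: ω = 2π·f = 2π·2950 = 1.854e+04 rad/s.
Step 2 — Component impedances:
  R: Z = R = 330 Ω
  C: Z = 1/(jωC) = -j/(ω·C) = 0 - j8390 Ω
Step 3 — Series combination: Z_total = R + C = 330 - j8390 Ω = 8397∠-87.7° Ω.
Step 4 — Source phasor: V = 144∠21.8° V = 133.7 + j53.48 V.
Step 5 — Ohm's law: I = V / Z_total = (133.7 + j53.48) / (330 - j8390) = -0.005738 + j0.01616 A.
Step 6 — Convert to polar: |I| = 0.01715 A, ∠I = 109.5°.

I = 0.01715∠109.5° A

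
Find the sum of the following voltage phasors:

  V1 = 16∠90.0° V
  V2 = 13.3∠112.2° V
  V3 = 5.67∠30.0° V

Step 1 — Convert each phasor to rectangular form:
  V1 = 16·(cos(90.0°) + j·sin(90.0°)) = 0 + j16 V
  V2 = 13.3·(cos(112.2°) + j·sin(112.2°)) = -5.025 + j12.31 V
  V3 = 5.67·(cos(30.0°) + j·sin(30.0°)) = 4.91 + j2.835 V
Step 2 — Sum components: V_total = -0.1149 + j31.15 V.
Step 3 — Convert to polar: |V_total| = 31.15 V, ∠V_total = 90.2°.

V_total = 31.15∠90.2° V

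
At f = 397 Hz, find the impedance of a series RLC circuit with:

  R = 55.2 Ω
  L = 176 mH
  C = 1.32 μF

Step 1 — Angular frequency: ω = 2π·f = 2π·397 = 2494 rad/s.
Step 2 — Component impedances:
  R: Z = R = 55.2 Ω
  L: Z = jωL = j·2494·0.176 = 0 + j439 Ω
  C: Z = 1/(jωC) = -j/(ω·C) = 0 - j303.7 Ω
Step 3 — Series combination: Z_total = R + L + C = 55.2 + j135.3 Ω = 146.1∠67.8° Ω.

Z = 55.2 + j135.3 Ω = 146.1∠67.8° Ω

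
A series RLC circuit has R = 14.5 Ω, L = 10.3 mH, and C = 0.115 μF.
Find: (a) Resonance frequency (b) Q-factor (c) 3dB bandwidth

Step 1 — Resonance condition Im(Z)=0 gives ω₀ = 1/√(LC).
Step 2 — ω₀ = 1/√(0.0103·1.15e-07) = 2.906e+04 rad/s.
Step 3 — f₀ = ω₀/(2π) = 4624 Hz.
Step 4 — Series Q: Q = ω₀L/R = 2.906e+04·0.0103/14.5 = 20.64.
Step 5 — 3dB bandwidth: Δω = ω₀/Q = 1408 rad/s; BW = Δω/(2π) = 224.1 Hz.

(a) f₀ = 4624 Hz  (b) Q = 20.64  (c) BW = 224.1 Hz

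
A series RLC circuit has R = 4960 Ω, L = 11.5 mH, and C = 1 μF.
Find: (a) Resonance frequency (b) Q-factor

Step 1 — Resonance condition Im(Z)=0 gives ω₀ = 1/√(LC).
Step 2 — ω₀ = 1/√(0.0115·1e-06) = 9325 rad/s.
Step 3 — f₀ = ω₀/(2π) = 1484 Hz.
Step 4 — Series Q: Q = ω₀L/R = 9325·0.0115/4960 = 0.02162.

(a) f₀ = 1484 Hz  (b) Q = 0.02162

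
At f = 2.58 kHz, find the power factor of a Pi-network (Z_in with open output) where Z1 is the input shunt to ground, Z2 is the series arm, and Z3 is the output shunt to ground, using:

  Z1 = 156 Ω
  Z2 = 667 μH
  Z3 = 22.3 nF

Step 1 — Angular frequency: ω = 2π·f = 2π·2580 = 1.621e+04 rad/s.
Step 2 — Component impedances:
  Z1: Z = R = 156 Ω
  Z2: Z = jωL = j·1.621e+04·0.000667 = 0 + j10.81 Ω
  Z3: Z = 1/(jωC) = -j/(ω·C) = 0 - j2766 Ω
Step 3 — With open output, the series arm Z2 and the output shunt Z3 appear in series to ground: Z2 + Z3 = 0 - j2755 Ω.
Step 4 — Parallel with input shunt Z1: Z_in = Z1 || (Z2 + Z3) = 155.5 - j8.804 Ω = 155.8∠-3.2° Ω.
Step 5 — Power factor: PF = cos(φ) = Re(Z)/|Z| = 155.5/155.75 = 0.9984.
Step 6 — Type: Im(Z) = -8.804 ⇒ leading (phase φ = -3.2°).

PF = 0.9984 (leading, φ = -3.2°)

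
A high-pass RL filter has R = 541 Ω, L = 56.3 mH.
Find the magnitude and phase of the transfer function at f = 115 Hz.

Step 1 — Angular frequency: ω = 2π·115 = 722.6 rad/s.
Step 2 — Transfer function: H(jω) = jωL/(R + jωL).
Step 3 — Numerator jωL = j·40.68; denominator R + jωL = 541 + j40.68.
Step 4 — H = 0.005622 + j0.07477.
Step 5 — Magnitude: |H| = 0.07498 (-22.5 dB); phase: φ = 85.7°.

|H| = 0.07498 (-22.5 dB), φ = 85.7°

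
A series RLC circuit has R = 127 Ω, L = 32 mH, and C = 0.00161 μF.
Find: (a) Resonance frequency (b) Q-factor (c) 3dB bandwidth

Step 1 — Resonance: ω₀ = 1/√(LC) = 1/√(0.032·1.61e-09) = 1.393e+05 rad/s.
Step 2 — f₀ = ω₀/(2π) = 2.217e+04 Hz.
Step 3 — Series Q: Q = ω₀L/R = 1.393e+05·0.032/127 = 35.1.
Step 4 — Bandwidth: Δω = ω₀/Q = 3969 rad/s; BW = Δω/(2π) = 631.6 Hz.

(a) f₀ = 2.217e+04 Hz  (b) Q = 35.1  (c) BW = 631.6 Hz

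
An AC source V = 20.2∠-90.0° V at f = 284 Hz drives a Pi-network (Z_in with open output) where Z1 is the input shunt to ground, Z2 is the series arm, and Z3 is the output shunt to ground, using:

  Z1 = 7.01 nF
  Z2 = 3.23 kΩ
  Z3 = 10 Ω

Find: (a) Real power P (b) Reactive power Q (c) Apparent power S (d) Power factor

Step 1 — Angular frequency: ω = 2π·f = 2π·284 = 1784 rad/s.
Step 2 — Component impedances:
  Z1: Z = 1/(jωC) = -j/(ω·C) = 0 - j7.994e+04 Ω
  Z2: Z = R = 3230 Ω
  Z3: Z = R = 10 Ω
Step 3 — With open output, the series arm Z2 and the output shunt Z3 appear in series to ground: Z2 + Z3 = 3240 Ω.
Step 4 — Parallel with input shunt Z1: Z_in = Z1 || (Z2 + Z3) = 3235 - j131.1 Ω = 3237∠-2.3° Ω.
Step 5 — Source phasor: V = 20.2∠-90.0° V = 0 - j20.2 V.
Step 6 — Current: I = V / Z = 0.0002527 - j0.006235 A = 0.00624∠-87.7° A.
Step 7 — Complex power: S = V·I* = 0.1259 - j0.005104 VA.
Step 8 — Real power: P = Re(S) = 0.1259 W.
Step 9 — Reactive power: Q = Im(S) = -0.005104 VAR.
Step 10 — Apparent power: |S| = 0.126 VA.
Step 11 — Power factor: PF = P/|S| = 0.9992 (leading).

(a) P = 0.1259 W  (b) Q = -0.005104 VAR  (c) S = 0.126 VA  (d) PF = 0.9992 (leading)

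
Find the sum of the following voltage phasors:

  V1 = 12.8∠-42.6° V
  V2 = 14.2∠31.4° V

Step 1 — Convert each phasor to rectangular form:
  V1 = 12.8·(cos(-42.6°) + j·sin(-42.6°)) = 9.422 - j8.664 V
  V2 = 14.2·(cos(31.4°) + j·sin(31.4°)) = 12.12 + j7.398 V
Step 2 — Sum components: V_total = 21.54 - j1.266 V.
Step 3 — Convert to polar: |V_total| = 21.58 V, ∠V_total = -3.4°.

V_total = 21.58∠-3.4° V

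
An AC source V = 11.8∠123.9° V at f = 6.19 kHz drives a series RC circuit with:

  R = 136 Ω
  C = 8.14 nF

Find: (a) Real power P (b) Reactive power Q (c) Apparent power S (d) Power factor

Step 1 — Angular frequency: ω = 2π·f = 2π·6190 = 3.889e+04 rad/s.
Step 2 — Component impedances:
  R: Z = R = 136 Ω
  C: Z = 1/(jωC) = -j/(ω·C) = 0 - j3159 Ω
Step 3 — Series combination: Z_total = R + C = 136 - j3159 Ω = 3162∠-87.5° Ω.
Step 4 — Source phasor: V = 11.8∠123.9° V = -6.581 + j9.794 V.
Step 5 — Current: I = V / Z = -0.003185 - j0.001946 A = 0.003732∠-148.6° A.
Step 6 — Complex power: S = V·I* = 0.001894 - j0.044 VA.
Step 7 — Real power: P = Re(S) = 0.001894 W.
Step 8 — Reactive power: Q = Im(S) = -0.044 VAR.
Step 9 — Apparent power: |S| = 0.04404 VA.
Step 10 — Power factor: PF = P/|S| = 0.04302 (leading).

(a) P = 0.001894 W  (b) Q = -0.044 VAR  (c) S = 0.04404 VA  (d) PF = 0.04302 (leading)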